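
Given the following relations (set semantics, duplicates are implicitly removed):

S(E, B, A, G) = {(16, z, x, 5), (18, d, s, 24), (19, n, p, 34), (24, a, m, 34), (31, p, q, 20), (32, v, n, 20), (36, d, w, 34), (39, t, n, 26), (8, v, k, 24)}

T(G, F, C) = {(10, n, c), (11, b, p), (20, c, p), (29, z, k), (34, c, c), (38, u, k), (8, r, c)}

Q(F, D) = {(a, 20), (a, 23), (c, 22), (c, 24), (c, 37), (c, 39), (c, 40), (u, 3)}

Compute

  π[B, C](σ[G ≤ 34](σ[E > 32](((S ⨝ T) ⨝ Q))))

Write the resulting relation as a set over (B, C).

{(d, c)}

Joining S and T on G yields {(19, n, p, 34, c, c), (24, a, m, 34, c, c), (31, p, q, 20, c, p), (32, v, n, 20, c, p), (36, d, w, 34, c, c)}.
Joining (S ⨝ T) and Q on F yields {(19, n, p, 34, c, c, 22), (19, n, p, 34, c, c, 24), (19, n, p, 34, c, c, 37), (19, n, p, 34, c, c, 39), (19, n, p, 34, c, c, 40), (24, a, m, 34, c, c, 22), (24, a, m, 34, c, c, 24), (24, a, m, 34, c, c, 37), (24, a, m, 34, c, c, 39), (24, a, m, 34, c, c, 40), (31, p, q, 20, c, p, 22), (31, p, q, 20, c, p, 24), (31, p, q, 20, c, p, 37), (31, p, q, 20, c, p, 39), (31, p, q, 20, c, p, 40), (32, v, n, 20, c, p, 22), (32, v, n, 20, c, p, 24), (32, v, n, 20, c, p, 37), (32, v, n, 20, c, p, 39), (32, v, n, 20, c, p, 40), (36, d, w, 34, c, c, 22), (36, d, w, 34, c, c, 24), (36, d, w, 34, c, c, 37), (36, d, w, 34, c, c, 39), (36, d, w, 34, c, c, 40)}.
Apply σ_{E > 32}; surviving tuples: {(36, d, w, 34, c, c, 22), (36, d, w, 34, c, c, 24), (36, d, w, 34, c, c, 37), (36, d, w, 34, c, c, 39), (36, d, w, 34, c, c, 40)}
Apply σ_{G ≤ 34}; surviving tuples: {(36, d, w, 34, c, c, 22), (36, d, w, 34, c, c, 24), (36, d, w, 34, c, c, 37), (36, d, w, 34, c, c, 39), (36, d, w, 34, c, c, 40)}
Keep only column(s) B, C (4 duplicate(s) eliminated): {(d, c)}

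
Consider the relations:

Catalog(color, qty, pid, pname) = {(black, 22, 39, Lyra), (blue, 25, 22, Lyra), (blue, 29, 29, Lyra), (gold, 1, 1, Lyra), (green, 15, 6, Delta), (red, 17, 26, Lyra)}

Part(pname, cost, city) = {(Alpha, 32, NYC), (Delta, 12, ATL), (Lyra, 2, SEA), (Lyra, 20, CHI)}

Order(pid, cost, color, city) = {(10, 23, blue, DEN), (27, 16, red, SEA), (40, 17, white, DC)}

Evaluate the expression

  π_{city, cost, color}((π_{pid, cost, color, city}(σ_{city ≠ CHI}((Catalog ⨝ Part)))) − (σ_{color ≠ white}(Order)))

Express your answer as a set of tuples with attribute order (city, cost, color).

{(ATL, 12, green), (SEA, 2, black), (SEA, 2, blue), (SEA, 2, gold), (SEA, 2, red)}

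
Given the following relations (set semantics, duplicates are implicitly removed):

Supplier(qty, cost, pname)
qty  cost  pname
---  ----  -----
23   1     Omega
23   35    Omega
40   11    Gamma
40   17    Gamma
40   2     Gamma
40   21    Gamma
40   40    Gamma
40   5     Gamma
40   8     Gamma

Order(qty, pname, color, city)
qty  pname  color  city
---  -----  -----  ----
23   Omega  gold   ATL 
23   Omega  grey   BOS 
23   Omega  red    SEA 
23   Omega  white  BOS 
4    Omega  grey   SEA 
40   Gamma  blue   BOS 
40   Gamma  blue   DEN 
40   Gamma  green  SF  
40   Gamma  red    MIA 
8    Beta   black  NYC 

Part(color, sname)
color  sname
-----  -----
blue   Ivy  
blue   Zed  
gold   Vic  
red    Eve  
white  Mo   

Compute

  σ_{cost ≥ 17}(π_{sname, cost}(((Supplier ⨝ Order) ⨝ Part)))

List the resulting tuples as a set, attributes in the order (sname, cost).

Supplier ⋈ Order (natural join on qty, pname): {(23, 1, Omega, gold, ATL), (23, 1, Omega, grey, BOS), (23, 1, Omega, red, SEA), (23, 1, Omega, white, BOS), (23, 35, Omega, gold, ATL), (23, 35, Omega, grey, BOS), (23, 35, Omega, red, SEA), (23, 35, Omega, white, BOS), (40, 11, Gamma, blue, BOS), (40, 11, Gamma, blue, DEN), (40, 11, Gamma, green, SF), (40, 11, Gamma, red, MIA), (40, 17, Gamma, blue, BOS), (40, 17, Gamma, blue, DEN), (40, 17, Gamma, green, SF), (40, 17, Gamma, red, MIA), (40, 2, Gamma, blue, BOS), (40, 2, Gamma, blue, DEN), (40, 2, Gamma, green, SF), (40, 2, Gamma, red, MIA), (40, 21, Gamma, blue, BOS), (40, 21, Gamma, blue, DEN), (40, 21, Gamma, green, SF), (40, 21, Gamma, red, MIA), (40, 40, Gamma, blue, BOS), (40, 40, Gamma, blue, DEN), (40, 40, Gamma, green, SF), (40, 40, Gamma, red, MIA), (40, 5, Gamma, blue, BOS), (40, 5, Gamma, blue, DEN), (40, 5, Gamma, green, SF), (40, 5, Gamma, red, MIA), (40, 8, Gamma, blue, BOS), (40, 8, Gamma, blue, DEN), (40, 8, Gamma, green, SF), (40, 8, Gamma, red, MIA)}
(Supplier ⨝ Order) ⋈ Part (natural join on color): {(23, 1, Omega, gold, ATL, Vic), (23, 1, Omega, red, SEA, Eve), (23, 1, Omega, white, BOS, Mo), (23, 35, Omega, gold, ATL, Vic), (23, 35, Omega, red, SEA, Eve), (23, 35, Omega, white, BOS, Mo), (40, 11, Gamma, blue, BOS, Ivy), (40, 11, Gamma, blue, BOS, Zed), (40, 11, Gamma, blue, DEN, Ivy), (40, 11, Gamma, blue, DEN, Zed), (40, 11, Gamma, red, MIA, Eve), (40, 17, Gamma, blue, BOS, Ivy), (40, 17, Gamma, blue, BOS, Zed), (40, 17, Gamma, blue, DEN, Ivy), (40, 17, Gamma, blue, DEN, Zed), (40, 17, Gamma, red, MIA, Eve), (40, 2, Gamma, blue, BOS, Ivy), (40, 2, Gamma, blue, BOS, Zed), (40, 2, Gamma, blue, DEN, Ivy), (40, 2, Gamma, blue, DEN, Zed), (40, 2, Gamma, red, MIA, Eve), (40, 21, Gamma, blue, BOS, Ivy), (40, 21, Gamma, blue, BOS, Zed), (40, 21, Gamma, blue, DEN, Ivy), (40, 21, Gamma, blue, DEN, Zed), (40, 21, Gamma, red, MIA, Eve), (40, 40, Gamma, blue, BOS, Ivy), (40, 40, Gamma, blue, BOS, Zed), (40, 40, Gamma, blue, DEN, Ivy), (40, 40, Gamma, blue, DEN, Zed), (40, 40, Gamma, red, MIA, Eve), (40, 5, Gamma, blue, BOS, Ivy), (40, 5, Gamma, blue, BOS, Zed), (40, 5, Gamma, blue, DEN, Ivy), (40, 5, Gamma, blue, DEN, Zed), (40, 5, Gamma, red, MIA, Eve), (40, 8, Gamma, blue, BOS, Ivy), (40, 8, Gamma, blue, BOS, Zed), (40, 8, Gamma, blue, DEN, Ivy), (40, 8, Gamma, blue, DEN, Zed), (40, 8, Gamma, red, MIA, Eve)}
π_{sname, cost} gives {(Eve, 1), (Eve, 11), (Eve, 17), (Eve, 2), (Eve, 21), (Eve, 35), (Eve, 40), (Eve, 5), (Eve, 8), (Ivy, 11), (Ivy, 17), (Ivy, 2), (Ivy, 21), (Ivy, 40), (Ivy, 5), (Ivy, 8), (Mo, 1), (Mo, 35), (Vic, 1), (Vic, 35), (Zed, 11), (Zed, 17), (Zed, 2), (Zed, 21), (Zed, 40), (Zed, 5), (Zed, 8)} (14 duplicate(s) eliminated).
Selection cost ≥ 17: {(Eve, 17), (Eve, 21), (Eve, 35), (Eve, 40), (Ivy, 17), (Ivy, 21), (Ivy, 40), (Mo, 35), (Vic, 35), (Zed, 17), (Zed, 21), (Zed, 40)}

{(Eve, 17), (Eve, 21), (Eve, 35), (Eve, 40), (Ivy, 17), (Ivy, 21), (Ivy, 40), (Mo, 35), (Vic, 35), (Zed, 17), (Zed, 21), (Zed, 40)}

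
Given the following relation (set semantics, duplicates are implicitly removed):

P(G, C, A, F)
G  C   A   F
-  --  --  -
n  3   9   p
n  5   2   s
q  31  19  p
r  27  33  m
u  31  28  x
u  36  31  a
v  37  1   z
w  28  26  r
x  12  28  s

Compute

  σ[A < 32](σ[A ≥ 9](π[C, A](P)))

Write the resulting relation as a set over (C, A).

{(12, 28), (28, 26), (3, 9), (31, 19), (31, 28), (36, 31)}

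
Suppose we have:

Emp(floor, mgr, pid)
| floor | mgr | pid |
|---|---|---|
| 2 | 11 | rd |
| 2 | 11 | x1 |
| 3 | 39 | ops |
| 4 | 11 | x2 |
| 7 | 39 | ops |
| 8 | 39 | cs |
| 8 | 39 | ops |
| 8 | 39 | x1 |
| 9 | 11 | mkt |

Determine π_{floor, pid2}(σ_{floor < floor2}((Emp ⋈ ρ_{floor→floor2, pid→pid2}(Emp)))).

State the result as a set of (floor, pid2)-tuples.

{(2, mkt), (2, x2), (3, cs), (3, ops), (3, x1), (4, mkt), (7, cs), (7, ops), (7, x1)}

ρ[floor→floor2, pid→pid2]: schema becomes (floor2, mgr, pid2); tuples unchanged.
Natural join on mgr: {(2, 11, rd, 2, rd), (2, 11, rd, 2, x1), (2, 11, rd, 4, x2), (2, 11, rd, 9, mkt), (2, 11, x1, 2, rd), (2, 11, x1, 2, x1), (2, 11, x1, 4, x2), (2, 11, x1, 9, mkt), (3, 39, ops, 3, ops), (3, 39, ops, 7, ops), (3, 39, ops, 8, cs), (3, 39, ops, 8, ops), (3, 39, ops, 8, x1), (4, 11, x2, 2, rd), (4, 11, x2, 2, x1), (4, 11, x2, 4, x2), (4, 11, x2, 9, mkt), (7, 39, ops, 3, ops), (7, 39, ops, 7, ops), (7, 39, ops, 8, cs), (7, 39, ops, 8, ops), (7, 39, ops, 8, x1), (8, 39, cs, 3, ops), (8, 39, cs, 7, ops), (8, 39, cs, 8, cs), (8, 39, cs, 8, ops), (8, 39, cs, 8, x1), (8, 39, ops, 3, ops), (8, 39, ops, 7, ops), (8, 39, ops, 8, cs), (8, 39, ops, 8, ops), (8, 39, ops, 8, x1), (8, 39, x1, 3, ops), (8, 39, x1, 7, ops), (8, 39, x1, 8, cs), (8, 39, x1, 8, ops), (8, 39, x1, 8, x1), (9, 11, mkt, 2, rd), (9, 11, mkt, 2, x1), (9, 11, mkt, 4, x2), (9, 11, mkt, 9, mkt)}
Selection floor < floor2: {(2, 11, rd, 4, x2), (2, 11, rd, 9, mkt), (2, 11, x1, 4, x2), (2, 11, x1, 9, mkt), (3, 39, ops, 7, ops), (3, 39, ops, 8, cs), (3, 39, ops, 8, ops), (3, 39, ops, 8, x1), (4, 11, x2, 9, mkt), (7, 39, ops, 8, cs), (7, 39, ops, 8, ops), (7, 39, ops, 8, x1)}
π[floor, pid2]: project onto (floor, pid2) (3 duplicate(s) eliminated) → {(2, mkt), (2, x2), (3, cs), (3, ops), (3, x1), (4, mkt), (7, cs), (7, ops), (7, x1)}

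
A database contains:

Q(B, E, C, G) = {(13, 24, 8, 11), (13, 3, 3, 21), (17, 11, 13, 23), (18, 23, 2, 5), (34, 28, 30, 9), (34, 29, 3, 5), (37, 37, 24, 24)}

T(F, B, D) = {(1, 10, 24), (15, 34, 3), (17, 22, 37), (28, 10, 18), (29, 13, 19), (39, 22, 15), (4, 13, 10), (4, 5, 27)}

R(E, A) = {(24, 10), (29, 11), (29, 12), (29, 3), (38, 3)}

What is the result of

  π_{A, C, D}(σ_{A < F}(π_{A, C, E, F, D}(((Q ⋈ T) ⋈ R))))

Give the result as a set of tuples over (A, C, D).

{(10, 8, 19), (11, 3, 3), (12, 3, 3), (3, 3, 3)}

Natural join on B: {(13, 24, 8, 11, 29, 19), (13, 24, 8, 11, 4, 10), (13, 3, 3, 21, 29, 19), (13, 3, 3, 21, 4, 10), (34, 28, 30, 9, 15, 3), (34, 29, 3, 5, 15, 3)}
Natural join on E: {(13, 24, 8, 11, 29, 19, 10), (13, 24, 8, 11, 4, 10, 10), (34, 29, 3, 5, 15, 3, 11), (34, 29, 3, 5, 15, 3, 12), (34, 29, 3, 5, 15, 3, 3)}
Projecting to A, C, E, F, D: {(10, 8, 24, 29, 19), (10, 8, 24, 4, 10), (11, 3, 29, 15, 3), (12, 3, 29, 15, 3), (3, 3, 29, 15, 3)}
σ[A < F]: keep tuples satisfying A < F → {(10, 8, 24, 29, 19), (11, 3, 29, 15, 3), (12, 3, 29, 15, 3), (3, 3, 29, 15, 3)}
Projecting to A, C, D: {(10, 8, 19), (11, 3, 3), (12, 3, 3), (3, 3, 3)}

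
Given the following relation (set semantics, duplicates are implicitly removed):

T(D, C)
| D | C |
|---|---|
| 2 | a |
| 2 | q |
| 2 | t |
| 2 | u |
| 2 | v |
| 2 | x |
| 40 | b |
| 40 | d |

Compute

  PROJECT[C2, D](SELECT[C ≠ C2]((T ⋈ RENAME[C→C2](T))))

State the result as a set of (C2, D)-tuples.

ρ[C→C2]: schema becomes (D, C2); tuples unchanged.
Joining T and RENAME[C→C2](T) on D yields {(2, a, a), (2, a, q), (2, a, t), (2, a, u), (2, a, v), (2, a, x), (2, q, a), (2, q, q), (2, q, t), (2, q, u), (2, q, v), (2, q, x), (2, t, a), (2, t, q), (2, t, t), (2, t, u), (2, t, v), (2, t, x), (2, u, a), (2, u, q), (2, u, t), (2, u, u), (2, u, v), (2, u, x), (2, v, a), (2, v, q), (2, v, t), (2, v, u), (2, v, v), (2, v, x), (2, x, a), (2, x, q), (2, x, t), (2, x, u), (2, x, v), (2, x, x), (40, b, b), (40, b, d), (40, d, b), (40, d, d)}.
Filtering on C ≠ C2 leaves {(2, a, q), (2, a, t), (2, a, u), (2, a, v), (2, a, x), (2, q, a), (2, q, t), (2, q, u), (2, q, v), (2, q, x), (2, t, a), (2, t, q), (2, t, u), (2, t, v), (2, t, x), (2, u, a), (2, u, q), (2, u, t), (2, u, v), (2, u, x), (2, v, a), (2, v, q), (2, v, t), (2, v, u), (2, v, x), (2, x, a), (2, x, q), (2, x, t), (2, x, u), (2, x, v), (40, b, d), (40, d, b)}.
Projecting to C2, D (24 duplicate(s) eliminated): {(a, 2), (b, 40), (d, 40), (q, 2), (t, 2), (u, 2), (v, 2), (x, 2)}

{(a, 2), (b, 40), (d, 40), (q, 2), (t, 2), (u, 2), (v, 2), (x, 2)}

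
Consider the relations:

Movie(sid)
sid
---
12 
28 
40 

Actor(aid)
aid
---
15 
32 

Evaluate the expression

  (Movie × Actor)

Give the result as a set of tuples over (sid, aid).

{(12, 15), (12, 32), (28, 15), (28, 32), (40, 15), (40, 32)}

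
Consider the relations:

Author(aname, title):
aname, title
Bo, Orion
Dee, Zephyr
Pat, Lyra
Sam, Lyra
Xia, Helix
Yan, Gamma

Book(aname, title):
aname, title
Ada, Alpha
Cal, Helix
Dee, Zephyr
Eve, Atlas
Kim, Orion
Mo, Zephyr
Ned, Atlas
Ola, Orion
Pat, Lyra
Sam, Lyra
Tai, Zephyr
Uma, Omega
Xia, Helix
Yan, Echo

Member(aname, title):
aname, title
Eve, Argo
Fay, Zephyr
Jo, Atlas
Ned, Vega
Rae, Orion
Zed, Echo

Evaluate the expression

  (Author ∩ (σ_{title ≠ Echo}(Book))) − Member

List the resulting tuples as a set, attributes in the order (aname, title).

Filtering on title ≠ Echo leaves {(Ada, Alpha), (Cal, Helix), (Dee, Zephyr), (Eve, Atlas), (Kim, Orion), (Mo, Zephyr), (Ned, Atlas), (Ola, Orion), (Pat, Lyra), (Sam, Lyra), (Tai, Zephyr), (Uma, Omega), (Xia, Helix)}.
Intersection: {(Bo, Orion), (Dee, Zephyr), (Pat, Lyra), (Sam, Lyra), (Xia, Helix), (Yan, Gamma)} with {(Ada, Alpha), (Cal, Helix), (Dee, Zephyr), (Eve, Atlas), (Kim, Orion), (Mo, Zephyr), (Ned, Atlas), (Ola, Orion), (Pat, Lyra), (Sam, Lyra), (Tai, Zephyr), (Uma, Omega), (Xia, Helix)} → {(Dee, Zephyr), (Pat, Lyra), (Sam, Lyra), (Xia, Helix)}
Difference: {(Dee, Zephyr), (Pat, Lyra), (Sam, Lyra), (Xia, Helix)} with {(Eve, Argo), (Fay, Zephyr), (Jo, Atlas), (Ned, Vega), (Rae, Orion), (Zed, Echo)} → {(Dee, Zephyr), (Pat, Lyra), (Sam, Lyra), (Xia, Helix)}

{(Dee, Zephyr), (Pat, Lyra), (Sam, Lyra), (Xia, Helix)}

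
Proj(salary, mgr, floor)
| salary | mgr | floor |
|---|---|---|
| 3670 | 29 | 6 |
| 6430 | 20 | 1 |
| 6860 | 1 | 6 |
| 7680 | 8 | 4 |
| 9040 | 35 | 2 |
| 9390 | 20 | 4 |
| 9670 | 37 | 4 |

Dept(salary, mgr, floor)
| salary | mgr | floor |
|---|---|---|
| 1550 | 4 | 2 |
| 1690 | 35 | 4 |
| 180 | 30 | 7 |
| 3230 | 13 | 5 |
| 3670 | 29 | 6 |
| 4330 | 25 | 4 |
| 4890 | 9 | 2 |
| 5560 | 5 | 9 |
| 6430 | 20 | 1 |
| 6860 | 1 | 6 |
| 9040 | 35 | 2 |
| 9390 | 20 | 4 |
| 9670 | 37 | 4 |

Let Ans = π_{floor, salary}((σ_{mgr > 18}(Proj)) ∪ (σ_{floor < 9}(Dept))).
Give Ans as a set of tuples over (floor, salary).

Apply σ_{mgr > 18}; surviving tuples: {(3670, 29, 6), (6430, 20, 1), (9040, 35, 2), (9390, 20, 4), (9670, 37, 4)}
Apply σ_{floor < 9}; surviving tuples: {(1550, 4, 2), (1690, 35, 4), (180, 30, 7), (3230, 13, 5), (3670, 29, 6), (4330, 25, 4), (4890, 9, 2), (6430, 20, 1), (6860, 1, 6), (9040, 35, 2), (9390, 20, 4), (9670, 37, 4)}
Taking the union: {(1550, 4, 2), (1690, 35, 4), (180, 30, 7), (3230, 13, 5), (3670, 29, 6), (4330, 25, 4), (4890, 9, 2), (6430, 20, 1), (6860, 1, 6), (9040, 35, 2), (9390, 20, 4), (9670, 37, 4)}
π[floor, salary]: project onto (floor, salary) → {(1, 6430), (2, 1550), (2, 4890), (2, 9040), (4, 1690), (4, 4330), (4, 9390), (4, 9670), (5, 3230), (6, 3670), (6, 6860), (7, 180)}

{(1, 6430), (2, 1550), (2, 4890), (2, 9040), (4, 1690), (4, 4330), (4, 9390), (4, 9670), (5, 3230), (6, 3670), (6, 6860), (7, 180)}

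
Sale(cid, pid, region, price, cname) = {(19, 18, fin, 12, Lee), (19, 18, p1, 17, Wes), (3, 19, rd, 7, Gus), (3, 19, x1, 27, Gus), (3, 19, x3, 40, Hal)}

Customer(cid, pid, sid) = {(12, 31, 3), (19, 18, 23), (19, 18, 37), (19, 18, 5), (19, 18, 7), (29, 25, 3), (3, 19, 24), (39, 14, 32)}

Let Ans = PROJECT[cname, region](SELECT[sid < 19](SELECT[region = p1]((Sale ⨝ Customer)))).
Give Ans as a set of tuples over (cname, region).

{(Wes, p1)}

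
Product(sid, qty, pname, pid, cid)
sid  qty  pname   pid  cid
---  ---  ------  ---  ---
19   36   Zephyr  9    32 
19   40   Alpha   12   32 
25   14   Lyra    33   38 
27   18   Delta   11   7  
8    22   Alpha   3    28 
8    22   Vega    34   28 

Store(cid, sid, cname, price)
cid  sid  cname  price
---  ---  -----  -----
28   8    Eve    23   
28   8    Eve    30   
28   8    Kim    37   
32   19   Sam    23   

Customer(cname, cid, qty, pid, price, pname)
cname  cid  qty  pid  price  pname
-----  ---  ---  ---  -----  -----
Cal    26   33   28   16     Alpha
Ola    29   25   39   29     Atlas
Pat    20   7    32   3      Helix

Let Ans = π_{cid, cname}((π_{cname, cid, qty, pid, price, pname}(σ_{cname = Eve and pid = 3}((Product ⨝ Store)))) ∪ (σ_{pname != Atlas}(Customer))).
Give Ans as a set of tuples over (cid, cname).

{(20, Pat), (26, Cal), (28, Eve)}

Natural join on sid, cid: {(19, 36, Zephyr, 9, 32, Sam, 23), (19, 40, Alpha, 12, 32, Sam, 23), (8, 22, Alpha, 3, 28, Eve, 23), (8, 22, Alpha, 3, 28, Eve, 30), (8, 22, Alpha, 3, 28, Kim, 37), (8, 22, Vega, 34, 28, Eve, 23), (8, 22, Vega, 34, 28, Eve, 30), (8, 22, Vega, 34, 28, Kim, 37)}
σ[cname = Eve and pid = 3]: keep tuples satisfying cname = Eve and pid = 3 → {(8, 22, Alpha, 3, 28, Eve, 23), (8, 22, Alpha, 3, 28, Eve, 30)}
π_{cname, cid, qty, pid, price, pname} gives {(Eve, 28, 22, 3, 23, Alpha), (Eve, 28, 22, 3, 30, Alpha)}.
σ[pname != Atlas]: keep tuples satisfying pname != Atlas → {(Cal, 26, 33, 28, 16, Alpha), (Pat, 20, 7, 32, 3, Helix)}
Taking the union: {(Cal, 26, 33, 28, 16, Alpha), (Eve, 28, 22, 3, 23, Alpha), (Eve, 28, 22, 3, 30, Alpha), (Pat, 20, 7, 32, 3, Helix)}
π_{cid, cname} gives {(20, Pat), (26, Cal), (28, Eve)} (1 duplicate(s) eliminated).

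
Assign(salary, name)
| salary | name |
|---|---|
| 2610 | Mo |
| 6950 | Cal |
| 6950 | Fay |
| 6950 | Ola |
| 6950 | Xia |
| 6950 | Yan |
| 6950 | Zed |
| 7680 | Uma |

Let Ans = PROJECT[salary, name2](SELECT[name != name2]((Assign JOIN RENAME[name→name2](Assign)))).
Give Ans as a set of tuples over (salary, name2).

ρ[name→name2]: schema becomes (salary, name2); tuples unchanged.
Natural join on salary: {(2610, Mo, Mo), (6950, Cal, Cal), (6950, Cal, Fay), (6950, Cal, Ola), (6950, Cal, Xia), (6950, Cal, Yan), (6950, Cal, Zed), (6950, Fay, Cal), (6950, Fay, Fay), (6950, Fay, Ola), (6950, Fay, Xia), (6950, Fay, Yan), (6950, Fay, Zed), (6950, Ola, Cal), (6950, Ola, Fay), (6950, Ola, Ola), (6950, Ola, Xia), (6950, Ola, Yan), (6950, Ola, Zed), (6950, Xia, Cal), (6950, Xia, Fay), (6950, Xia, Ola), (6950, Xia, Xia), (6950, Xia, Yan), (6950, Xia, Zed), (6950, Yan, Cal), (6950, Yan, Fay), (6950, Yan, Ola), (6950, Yan, Xia), (6950, Yan, Yan), (6950, Yan, Zed), (6950, Zed, Cal), (6950, Zed, Fay), (6950, Zed, Ola), (6950, Zed, Xia), (6950, Zed, Yan), (6950, Zed, Zed), (7680, Uma, Uma)}
Filtering on name != name2 leaves {(6950, Cal, Fay), (6950, Cal, Ola), (6950, Cal, Xia), (6950, Cal, Yan), (6950, Cal, Zed), (6950, Fay, Cal), (6950, Fay, Ola), (6950, Fay, Xia), (6950, Fay, Yan), (6950, Fay, Zed), (6950, Ola, Cal), (6950, Ola, Fay), (6950, Ola, Xia), (6950, Ola, Yan), (6950, Ola, Zed), (6950, Xia, Cal), (6950, Xia, Fay), (6950, Xia, Ola), (6950, Xia, Yan), (6950, Xia, Zed), (6950, Yan, Cal), (6950, Yan, Fay), (6950, Yan, Ola), (6950, Yan, Xia), (6950, Yan, Zed), (6950, Zed, Cal), (6950, Zed, Fay), (6950, Zed, Ola), (6950, Zed, Xia), (6950, Zed, Yan)}.
π[salary, name2]: project onto (salary, name2) (24 duplicate(s) eliminated) → {(6950, Cal), (6950, Fay), (6950, Ola), (6950, Xia), (6950, Yan), (6950, Zed)}

{(6950, Cal), (6950, Fay), (6950, Ola), (6950, Xia), (6950, Yan), (6950, Zed)}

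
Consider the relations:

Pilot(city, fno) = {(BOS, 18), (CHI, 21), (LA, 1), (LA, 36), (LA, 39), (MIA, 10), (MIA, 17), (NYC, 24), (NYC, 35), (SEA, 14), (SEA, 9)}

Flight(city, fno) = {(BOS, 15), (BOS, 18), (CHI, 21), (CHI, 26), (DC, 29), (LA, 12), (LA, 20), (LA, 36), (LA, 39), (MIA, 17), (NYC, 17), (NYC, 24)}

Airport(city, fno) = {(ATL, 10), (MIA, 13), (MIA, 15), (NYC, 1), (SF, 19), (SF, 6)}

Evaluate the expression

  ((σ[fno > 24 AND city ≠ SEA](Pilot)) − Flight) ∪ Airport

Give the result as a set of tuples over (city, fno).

Selection fno > 24 AND city ≠ SEA: {(LA, 36), (LA, 39), (NYC, 35)}
Taking the difference: {(NYC, 35)}
Taking the union: {(ATL, 10), (MIA, 13), (MIA, 15), (NYC, 1), (NYC, 35), (SF, 19), (SF, 6)}

{(ATL, 10), (MIA, 13), (MIA, 15), (NYC, 1), (NYC, 35), (SF, 19), (SF, 6)}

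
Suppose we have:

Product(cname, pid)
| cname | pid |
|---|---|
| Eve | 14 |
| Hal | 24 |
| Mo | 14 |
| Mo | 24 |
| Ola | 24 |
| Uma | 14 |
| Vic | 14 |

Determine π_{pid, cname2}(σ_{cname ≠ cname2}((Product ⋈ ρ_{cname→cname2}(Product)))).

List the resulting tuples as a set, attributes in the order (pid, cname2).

ρ[cname→cname2]: schema becomes (cname2, pid); tuples unchanged.
Joining Product and ρ_{cname→cname2}(Product) on pid yields {(Eve, 14, Eve), (Eve, 14, Mo), (Eve, 14, Uma), (Eve, 14, Vic), (Hal, 24, Hal), (Hal, 24, Mo), (Hal, 24, Ola), (Mo, 14, Eve), (Mo, 14, Mo), (Mo, 14, Uma), (Mo, 14, Vic), (Mo, 24, Hal), (Mo, 24, Mo), (Mo, 24, Ola), (Ola, 24, Hal), (Ola, 24, Mo), (Ola, 24, Ola), (Uma, 14, Eve), (Uma, 14, Mo), (Uma, 14, Uma), (Uma, 14, Vic), (Vic, 14, Eve), (Vic, 14, Mo), (Vic, 14, Uma), (Vic, 14, Vic)}.
Apply σ_{cname ≠ cname2}; surviving tuples: {(Eve, 14, Mo), (Eve, 14, Uma), (Eve, 14, Vic), (Hal, 24, Mo), (Hal, 24, Ola), (Mo, 14, Eve), (Mo, 14, Uma), (Mo, 14, Vic), (Mo, 24, Hal), (Mo, 24, Ola), (Ola, 24, Hal), (Ola, 24, Mo), (Uma, 14, Eve), (Uma, 14, Mo), (Uma, 14, Vic), (Vic, 14, Eve), (Vic, 14, Mo), (Vic, 14, Uma)}
π_{pid, cname2} gives {(14, Eve), (14, Mo), (14, Uma), (14, Vic), (24, Hal), (24, Mo), (24, Ola)} (11 duplicate(s) eliminated).

{(14, Eve), (14, Mo), (14, Uma), (14, Vic), (24, Hal), (24, Mo), (24, Ola)}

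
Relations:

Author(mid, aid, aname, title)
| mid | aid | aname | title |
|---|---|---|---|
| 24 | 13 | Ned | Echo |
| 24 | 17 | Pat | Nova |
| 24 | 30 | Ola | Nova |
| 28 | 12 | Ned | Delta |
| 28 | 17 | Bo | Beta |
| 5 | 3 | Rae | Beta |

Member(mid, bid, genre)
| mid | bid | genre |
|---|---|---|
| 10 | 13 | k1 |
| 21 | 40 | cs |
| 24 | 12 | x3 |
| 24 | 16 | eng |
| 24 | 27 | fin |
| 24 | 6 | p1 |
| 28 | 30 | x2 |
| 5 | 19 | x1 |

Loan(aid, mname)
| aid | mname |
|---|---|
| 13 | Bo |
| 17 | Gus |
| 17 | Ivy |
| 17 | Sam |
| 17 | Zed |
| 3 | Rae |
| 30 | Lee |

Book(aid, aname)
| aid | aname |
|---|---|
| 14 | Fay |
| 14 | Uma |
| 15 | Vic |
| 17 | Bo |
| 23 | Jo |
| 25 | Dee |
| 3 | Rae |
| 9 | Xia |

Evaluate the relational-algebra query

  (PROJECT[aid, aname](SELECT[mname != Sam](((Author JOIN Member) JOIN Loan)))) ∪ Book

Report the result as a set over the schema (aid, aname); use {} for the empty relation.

{(13, Ned), (14, Fay), (14, Uma), (15, Vic), (17, Bo), (17, Pat), (23, Jo), (25, Dee), (3, Rae), (30, Ola), (9, Xia)}

Author ⋈ Member (natural join on mid): {(24, 13, Ned, Echo, 12, x3), (24, 13, Ned, Echo, 16, eng), (24, 13, Ned, Echo, 27, fin), (24, 13, Ned, Echo, 6, p1), (24, 17, Pat, Nova, 12, x3), (24, 17, Pat, Nova, 16, eng), (24, 17, Pat, Nova, 27, fin), (24, 17, Pat, Nova, 6, p1), (24, 30, Ola, Nova, 12, x3), (24, 30, Ola, Nova, 16, eng), (24, 30, Ola, Nova, 27, fin), (24, 30, Ola, Nova, 6, p1), (28, 12, Ned, Delta, 30, x2), (28, 17, Bo, Beta, 30, x2), (5, 3, Rae, Beta, 19, x1)}
(Author JOIN Member) ⋈ Loan (natural join on aid): {(24, 13, Ned, Echo, 12, x3, Bo), (24, 13, Ned, Echo, 16, eng, Bo), (24, 13, Ned, Echo, 27, fin, Bo), (24, 13, Ned, Echo, 6, p1, Bo), (24, 17, Pat, Nova, 12, x3, Gus), (24, 17, Pat, Nova, 12, x3, Ivy), (24, 17, Pat, Nova, 12, x3, Sam), (24, 17, Pat, Nova, 12, x3, Zed), (24, 17, Pat, Nova, 16, eng, Gus), (24, 17, Pat, Nova, 16, eng, Ivy), (24, 17, Pat, Nova, 16, eng, Sam), (24, 17, Pat, Nova, 16, eng, Zed), (24, 17, Pat, Nova, 27, fin, Gus), (24, 17, Pat, Nova, 27, fin, Ivy), (24, 17, Pat, Nova, 27, fin, Sam), (24, 17, Pat, Nova, 27, fin, Zed), (24, 17, Pat, Nova, 6, p1, Gus), (24, 17, Pat, Nova, 6, p1, Ivy), (24, 17, Pat, Nova, 6, p1, Sam), (24, 17, Pat, Nova, 6, p1, Zed), (24, 30, Ola, Nova, 12, x3, Lee), (24, 30, Ola, Nova, 16, eng, Lee), (24, 30, Ola, Nova, 27, fin, Lee), (24, 30, Ola, Nova, 6, p1, Lee), (28, 17, Bo, Beta, 30, x2, Gus), (28, 17, Bo, Beta, 30, x2, Ivy), (28, 17, Bo, Beta, 30, x2, Sam), (28, 17, Bo, Beta, 30, x2, Zed), (5, 3, Rae, Beta, 19, x1, Rae)}
Selection mname != Sam: {(24, 13, Ned, Echo, 12, x3, Bo), (24, 13, Ned, Echo, 16, eng, Bo), (24, 13, Ned, Echo, 27, fin, Bo), (24, 13, Ned, Echo, 6, p1, Bo), (24, 17, Pat, Nova, 12, x3, Gus), (24, 17, Pat, Nova, 12, x3, Ivy), (24, 17, Pat, Nova, 12, x3, Zed), (24, 17, Pat, Nova, 16, eng, Gus), (24, 17, Pat, Nova, 16, eng, Ivy), (24, 17, Pat, Nova, 16, eng, Zed), (24, 17, Pat, Nova, 27, fin, Gus), (24, 17, Pat, Nova, 27, fin, Ivy), (24, 17, Pat, Nova, 27, fin, Zed), (24, 17, Pat, Nova, 6, p1, Gus), (24, 17, Pat, Nova, 6, p1, Ivy), (24, 17, Pat, Nova, 6, p1, Zed), (24, 30, Ola, Nova, 12, x3, Lee), (24, 30, Ola, Nova, 16, eng, Lee), (24, 30, Ola, Nova, 27, fin, Lee), (24, 30, Ola, Nova, 6, p1, Lee), (28, 17, Bo, Beta, 30, x2, Gus), (28, 17, Bo, Beta, 30, x2, Ivy), (28, 17, Bo, Beta, 30, x2, Zed), (5, 3, Rae, Beta, 19, x1, Rae)}
π_{aid, aname} gives {(13, Ned), (17, Bo), (17, Pat), (3, Rae), (30, Ola)} (19 duplicate(s) eliminated).
Taking the union: {(13, Ned), (14, Fay), (14, Uma), (15, Vic), (17, Bo), (17, Pat), (23, Jo), (25, Dee), (3, Rae), (30, Ola), (9, Xia)}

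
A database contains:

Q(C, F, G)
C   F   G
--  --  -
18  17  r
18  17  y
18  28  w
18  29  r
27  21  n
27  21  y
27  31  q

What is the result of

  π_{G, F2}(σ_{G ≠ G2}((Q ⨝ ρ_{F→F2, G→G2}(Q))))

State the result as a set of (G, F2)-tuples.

ρ[F→F2, G→G2]: schema becomes (C, F2, G2); tuples unchanged.
Joining Q and ρ_{F→F2, G→G2}(Q) on C yields {(18, 17, r, 17, r), (18, 17, r, 17, y), (18, 17, r, 28, w), (18, 17, r, 29, r), (18, 17, y, 17, r), (18, 17, y, 17, y), (18, 17, y, 28, w), (18, 17, y, 29, r), (18, 28, w, 17, r), (18, 28, w, 17, y), (18, 28, w, 28, w), (18, 28, w, 29, r), (18, 29, r, 17, r), (18, 29, r, 17, y), (18, 29, r, 28, w), (18, 29, r, 29, r), (27, 21, n, 21, n), (27, 21, n, 21, y), (27, 21, n, 31, q), (27, 21, y, 21, n), (27, 21, y, 21, y), (27, 21, y, 31, q), (27, 31, q, 21, n), (27, 31, q, 21, y), (27, 31, q, 31, q)}.
Filtering on G ≠ G2 leaves {(18, 17, r, 17, y), (18, 17, r, 28, w), (18, 17, y, 17, r), (18, 17, y, 28, w), (18, 17, y, 29, r), (18, 28, w, 17, r), (18, 28, w, 17, y), (18, 28, w, 29, r), (18, 29, r, 17, y), (18, 29, r, 28, w), (27, 21, n, 21, y), (27, 21, n, 31, q), (27, 21, y, 21, n), (27, 21, y, 31, q), (27, 31, q, 21, n), (27, 31, q, 21, y)}.
π_{G, F2} gives {(n, 21), (n, 31), (q, 21), (r, 17), (r, 28), (w, 17), (w, 29), (y, 17), (y, 21), (y, 28), (y, 29), (y, 31)} (4 duplicate(s) eliminated).

{(n, 21), (n, 31), (q, 21), (r, 17), (r, 28), (w, 17), (w, 29), (y, 17), (y, 21), (y, 28), (y, 29), (y, 31)}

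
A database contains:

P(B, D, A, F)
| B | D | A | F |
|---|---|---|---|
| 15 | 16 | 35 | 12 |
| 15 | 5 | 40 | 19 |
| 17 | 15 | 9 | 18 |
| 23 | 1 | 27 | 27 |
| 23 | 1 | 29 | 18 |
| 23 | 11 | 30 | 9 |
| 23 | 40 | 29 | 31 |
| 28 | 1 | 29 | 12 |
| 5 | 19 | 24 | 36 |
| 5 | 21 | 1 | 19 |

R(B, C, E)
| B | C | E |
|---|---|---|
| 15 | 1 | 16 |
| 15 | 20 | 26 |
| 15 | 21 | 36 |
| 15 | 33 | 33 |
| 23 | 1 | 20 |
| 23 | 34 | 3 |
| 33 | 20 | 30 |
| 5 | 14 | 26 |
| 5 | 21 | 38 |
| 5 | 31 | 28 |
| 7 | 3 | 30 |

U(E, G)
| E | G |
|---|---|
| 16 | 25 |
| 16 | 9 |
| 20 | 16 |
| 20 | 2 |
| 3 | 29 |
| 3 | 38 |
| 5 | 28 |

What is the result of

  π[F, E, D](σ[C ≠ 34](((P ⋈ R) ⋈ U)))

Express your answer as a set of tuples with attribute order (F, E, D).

{(12, 16, 16), (18, 20, 1), (19, 16, 5), (27, 20, 1), (31, 20, 40), (9, 20, 11)}

Natural join on B: {(15, 16, 35, 12, 1, 16), (15, 16, 35, 12, 20, 26), (15, 16, 35, 12, 21, 36), (15, 16, 35, 12, 33, 33), (15, 5, 40, 19, 1, 16), (15, 5, 40, 19, 20, 26), (15, 5, 40, 19, 21, 36), (15, 5, 40, 19, 33, 33), (23, 1, 27, 27, 1, 20), (23, 1, 27, 27, 34, 3), (23, 1, 29, 18, 1, 20), (23, 1, 29, 18, 34, 3), (23, 11, 30, 9, 1, 20), (23, 11, 30, 9, 34, 3), (23, 40, 29, 31, 1, 20), (23, 40, 29, 31, 34, 3), (5, 19, 24, 36, 14, 26), (5, 19, 24, 36, 21, 38), (5, 19, 24, 36, 31, 28), (5, 21, 1, 19, 14, 26), (5, 21, 1, 19, 21, 38), (5, 21, 1, 19, 31, 28)}
Natural join on E: {(15, 16, 35, 12, 1, 16, 25), (15, 16, 35, 12, 1, 16, 9), (15, 5, 40, 19, 1, 16, 25), (15, 5, 40, 19, 1, 16, 9), (23, 1, 27, 27, 1, 20, 16), (23, 1, 27, 27, 1, 20, 2), (23, 1, 27, 27, 34, 3, 29), (23, 1, 27, 27, 34, 3, 38), (23, 1, 29, 18, 1, 20, 16), (23, 1, 29, 18, 1, 20, 2), (23, 1, 29, 18, 34, 3, 29), (23, 1, 29, 18, 34, 3, 38), (23, 11, 30, 9, 1, 20, 16), (23, 11, 30, 9, 1, 20, 2), (23, 11, 30, 9, 34, 3, 29), (23, 11, 30, 9, 34, 3, 38), (23, 40, 29, 31, 1, 20, 16), (23, 40, 29, 31, 1, 20, 2), (23, 40, 29, 31, 34, 3, 29), (23, 40, 29, 31, 34, 3, 38)}
Selection C ≠ 34: {(15, 16, 35, 12, 1, 16, 25), (15, 16, 35, 12, 1, 16, 9), (15, 5, 40, 19, 1, 16, 25), (15, 5, 40, 19, 1, 16, 9), (23, 1, 27, 27, 1, 20, 16), (23, 1, 27, 27, 1, 20, 2), (23, 1, 29, 18, 1, 20, 16), (23, 1, 29, 18, 1, 20, 2), (23, 11, 30, 9, 1, 20, 16), (23, 11, 30, 9, 1, 20, 2), (23, 40, 29, 31, 1, 20, 16), (23, 40, 29, 31, 1, 20, 2)}
Keep only column(s) F, E, D (6 duplicate(s) eliminated): {(12, 16, 16), (18, 20, 1), (19, 16, 5), (27, 20, 1), (31, 20, 40), (9, 20, 11)}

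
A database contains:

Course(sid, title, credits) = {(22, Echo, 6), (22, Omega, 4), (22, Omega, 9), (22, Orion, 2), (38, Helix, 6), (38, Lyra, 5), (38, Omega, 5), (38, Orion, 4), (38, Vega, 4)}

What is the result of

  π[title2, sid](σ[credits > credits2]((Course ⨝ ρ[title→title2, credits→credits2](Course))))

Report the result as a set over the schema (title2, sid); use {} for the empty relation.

{(Echo, 22), (Lyra, 38), (Omega, 22), (Omega, 38), (Orion, 22), (Orion, 38), (Vega, 38)}

ρ[title→title2, credits→credits2]: schema becomes (sid, title2, credits2); tuples unchanged.
Natural join on sid: {(22, Echo, 6, Echo, 6), (22, Echo, 6, Omega, 4), (22, Echo, 6, Omega, 9), (22, Echo, 6, Orion, 2), (22, Omega, 4, Echo, 6), (22, Omega, 4, Omega, 4), (22, Omega, 4, Omega, 9), (22, Omega, 4, Orion, 2), (22, Omega, 9, Echo, 6), (22, Omega, 9, Omega, 4), (22, Omega, 9, Omega, 9), (22, Omega, 9, Orion, 2), (22, Orion, 2, Echo, 6), (22, Orion, 2, Omega, 4), (22, Orion, 2, Omega, 9), (22, Orion, 2, Orion, 2), (38, Helix, 6, Helix, 6), (38, Helix, 6, Lyra, 5), (38, Helix, 6, Omega, 5), (38, Helix, 6, Orion, 4), (38, Helix, 6, Vega, 4), (38, Lyra, 5, Helix, 6), (38, Lyra, 5, Lyra, 5), (38, Lyra, 5, Omega, 5), (38, Lyra, 5, Orion, 4), (38, Lyra, 5, Vega, 4), (38, Omega, 5, Helix, 6), (38, Omega, 5, Lyra, 5), (38, Omega, 5, Omega, 5), (38, Omega, 5, Orion, 4), (38, Omega, 5, Vega, 4), (38, Orion, 4, Helix, 6), (38, Orion, 4, Lyra, 5), (38, Orion, 4, Omega, 5), (38, Orion, 4, Orion, 4), (38, Orion, 4, Vega, 4), (38, Vega, 4, Helix, 6), (38, Vega, 4, Lyra, 5), (38, Vega, 4, Omega, 5), (38, Vega, 4, Orion, 4), (38, Vega, 4, Vega, 4)}
σ[credits > credits2]: keep tuples satisfying credits > credits2 → {(22, Echo, 6, Omega, 4), (22, Echo, 6, Orion, 2), (22, Omega, 4, Orion, 2), (22, Omega, 9, Echo, 6), (22, Omega, 9, Omega, 4), (22, Omega, 9, Orion, 2), (38, Helix, 6, Lyra, 5), (38, Helix, 6, Omega, 5), (38, Helix, 6, Orion, 4), (38, Helix, 6, Vega, 4), (38, Lyra, 5, Orion, 4), (38, Lyra, 5, Vega, 4), (38, Omega, 5, Orion, 4), (38, Omega, 5, Vega, 4)}
Projecting to title2, sid (7 duplicate(s) eliminated): {(Echo, 22), (Lyra, 38), (Omega, 22), (Omega, 38), (Orion, 22), (Orion, 38), (Vega, 38)}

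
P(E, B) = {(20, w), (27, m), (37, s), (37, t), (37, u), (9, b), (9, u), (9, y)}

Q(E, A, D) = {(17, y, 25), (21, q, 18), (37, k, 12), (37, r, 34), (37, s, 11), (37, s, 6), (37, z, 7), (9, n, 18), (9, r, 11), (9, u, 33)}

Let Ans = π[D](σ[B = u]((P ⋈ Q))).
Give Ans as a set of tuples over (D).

{11, 12, 18, 33, 34, 6, 7}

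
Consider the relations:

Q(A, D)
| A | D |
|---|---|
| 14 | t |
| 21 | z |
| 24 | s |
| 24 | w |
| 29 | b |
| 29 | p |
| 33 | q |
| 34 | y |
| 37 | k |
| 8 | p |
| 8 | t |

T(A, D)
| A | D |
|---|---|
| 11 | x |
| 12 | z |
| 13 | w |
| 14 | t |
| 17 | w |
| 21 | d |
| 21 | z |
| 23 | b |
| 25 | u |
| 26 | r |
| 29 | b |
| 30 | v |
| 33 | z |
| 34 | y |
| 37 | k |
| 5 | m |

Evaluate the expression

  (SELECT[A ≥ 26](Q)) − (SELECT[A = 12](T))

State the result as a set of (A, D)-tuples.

{(29, b), (29, p), (33, q), (34, y), (37, k)}

σ[A ≥ 26]: keep tuples satisfying A ≥ 26 → {(29, b), (29, p), (33, q), (34, y), (37, k)}
σ[A = 12]: keep tuples satisfying A = 12 → {(12, z)}
Difference: {(29, b), (29, p), (33, q), (34, y), (37, k)} with {(12, z)} → {(29, b), (29, p), (33, q), (34, y), (37, k)}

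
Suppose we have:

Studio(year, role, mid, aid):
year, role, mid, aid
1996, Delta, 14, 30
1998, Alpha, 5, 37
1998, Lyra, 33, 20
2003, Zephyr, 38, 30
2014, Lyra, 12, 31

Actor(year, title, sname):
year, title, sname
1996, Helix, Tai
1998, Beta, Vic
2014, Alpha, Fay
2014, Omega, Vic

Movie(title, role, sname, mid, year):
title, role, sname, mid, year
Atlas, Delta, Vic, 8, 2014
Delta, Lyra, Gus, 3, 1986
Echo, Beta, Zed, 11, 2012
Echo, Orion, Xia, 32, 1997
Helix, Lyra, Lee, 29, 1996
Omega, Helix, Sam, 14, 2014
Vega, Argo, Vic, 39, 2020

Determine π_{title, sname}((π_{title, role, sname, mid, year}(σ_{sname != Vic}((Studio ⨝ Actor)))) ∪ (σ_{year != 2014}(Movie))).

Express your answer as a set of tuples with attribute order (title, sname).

Natural join on year: {(1996, Delta, 14, 30, Helix, Tai), (1998, Alpha, 5, 37, Beta, Vic), (1998, Lyra, 33, 20, Beta, Vic), (2014, Lyra, 12, 31, Alpha, Fay), (2014, Lyra, 12, 31, Omega, Vic)}
σ[sname != Vic]: keep tuples satisfying sname != Vic → {(1996, Delta, 14, 30, Helix, Tai), (2014, Lyra, 12, 31, Alpha, Fay)}
Keep only column(s) title, role, sname, mid, year: {(Alpha, Lyra, Fay, 12, 2014), (Helix, Delta, Tai, 14, 1996)}
σ[year != 2014]: keep tuples satisfying year != 2014 → {(Delta, Lyra, Gus, 3, 1986), (Echo, Beta, Zed, 11, 2012), (Echo, Orion, Xia, 32, 1997), (Helix, Lyra, Lee, 29, 1996), (Vega, Argo, Vic, 39, 2020)}
Taking the union: {(Alpha, Lyra, Fay, 12, 2014), (Delta, Lyra, Gus, 3, 1986), (Echo, Beta, Zed, 11, 2012), (Echo, Orion, Xia, 32, 1997), (Helix, Delta, Tai, 14, 1996), (Helix, Lyra, Lee, 29, 1996), (Vega, Argo, Vic, 39, 2020)}
Keep only column(s) title, sname: {(Alpha, Fay), (Delta, Gus), (Echo, Xia), (Echo, Zed), (Helix, Lee), (Helix, Tai), (Vega, Vic)}

{(Alpha, Fay), (Delta, Gus), (Echo, Xia), (Echo, Zed), (Helix, Lee), (Helix, Tai), (Vega, Vic)}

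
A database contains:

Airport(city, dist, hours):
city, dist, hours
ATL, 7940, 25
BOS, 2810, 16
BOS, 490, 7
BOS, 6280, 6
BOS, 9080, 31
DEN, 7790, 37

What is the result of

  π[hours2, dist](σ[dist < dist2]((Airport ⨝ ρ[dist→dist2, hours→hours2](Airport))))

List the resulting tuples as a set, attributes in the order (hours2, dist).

{(16, 490), (31, 2810), (31, 490), (31, 6280), (6, 2810), (6, 490)}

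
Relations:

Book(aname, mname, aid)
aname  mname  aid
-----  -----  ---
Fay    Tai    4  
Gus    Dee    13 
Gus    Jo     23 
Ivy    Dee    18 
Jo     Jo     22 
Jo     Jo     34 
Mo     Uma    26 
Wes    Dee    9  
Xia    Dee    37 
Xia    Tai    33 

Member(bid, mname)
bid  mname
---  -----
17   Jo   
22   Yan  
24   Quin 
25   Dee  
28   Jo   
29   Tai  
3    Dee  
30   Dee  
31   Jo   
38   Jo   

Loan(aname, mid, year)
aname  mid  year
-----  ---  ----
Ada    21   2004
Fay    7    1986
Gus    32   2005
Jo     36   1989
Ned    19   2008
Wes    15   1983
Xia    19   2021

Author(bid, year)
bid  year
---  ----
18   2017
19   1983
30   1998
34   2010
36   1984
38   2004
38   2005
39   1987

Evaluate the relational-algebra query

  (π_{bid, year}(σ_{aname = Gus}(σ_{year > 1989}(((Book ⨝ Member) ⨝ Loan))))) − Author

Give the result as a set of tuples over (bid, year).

Joining Book and Member on mname yields {(Fay, Tai, 4, 29), (Gus, Dee, 13, 25), (Gus, Dee, 13, 3), (Gus, Dee, 13, 30), (Gus, Jo, 23, 17), (Gus, Jo, 23, 28), (Gus, Jo, 23, 31), (Gus, Jo, 23, 38), (Ivy, Dee, 18, 25), (Ivy, Dee, 18, 3), (Ivy, Dee, 18, 30), (Jo, Jo, 22, 17), (Jo, Jo, 22, 28), (Jo, Jo, 22, 31), (Jo, Jo, 22, 38), (Jo, Jo, 34, 17), (Jo, Jo, 34, 28), (Jo, Jo, 34, 31), (Jo, Jo, 34, 38), (Wes, Dee, 9, 25), (Wes, Dee, 9, 3), (Wes, Dee, 9, 30), (Xia, Dee, 37, 25), (Xia, Dee, 37, 3), (Xia, Dee, 37, 30), (Xia, Tai, 33, 29)}.
Joining (Book ⨝ Member) and Loan on aname yields {(Fay, Tai, 4, 29, 7, 1986), (Gus, Dee, 13, 25, 32, 2005), (Gus, Dee, 13, 3, 32, 2005), (Gus, Dee, 13, 30, 32, 2005), (Gus, Jo, 23, 17, 32, 2005), (Gus, Jo, 23, 28, 32, 2005), (Gus, Jo, 23, 31, 32, 2005), (Gus, Jo, 23, 38, 32, 2005), (Jo, Jo, 22, 17, 36, 1989), (Jo, Jo, 22, 28, 36, 1989), (Jo, Jo, 22, 31, 36, 1989), (Jo, Jo, 22, 38, 36, 1989), (Jo, Jo, 34, 17, 36, 1989), (Jo, Jo, 34, 28, 36, 1989), (Jo, Jo, 34, 31, 36, 1989), (Jo, Jo, 34, 38, 36, 1989), (Wes, Dee, 9, 25, 15, 1983), (Wes, Dee, 9, 3, 15, 1983), (Wes, Dee, 9, 30, 15, 1983), (Xia, Dee, 37, 25, 19, 2021), (Xia, Dee, 37, 3, 19, 2021), (Xia, Dee, 37, 30, 19, 2021), (Xia, Tai, 33, 29, 19, 2021)}.
Selection year > 1989: {(Gus, Dee, 13, 25, 32, 2005), (Gus, Dee, 13, 3, 32, 2005), (Gus, Dee, 13, 30, 32, 2005), (Gus, Jo, 23, 17, 32, 2005), (Gus, Jo, 23, 28, 32, 2005), (Gus, Jo, 23, 31, 32, 2005), (Gus, Jo, 23, 38, 32, 2005), (Xia, Dee, 37, 25, 19, 2021), (Xia, Dee, 37, 3, 19, 2021), (Xia, Dee, 37, 30, 19, 2021), (Xia, Tai, 33, 29, 19, 2021)}
Selection aname = Gus: {(Gus, Dee, 13, 25, 32, 2005), (Gus, Dee, 13, 3, 32, 2005), (Gus, Dee, 13, 30, 32, 2005), (Gus, Jo, 23, 17, 32, 2005), (Gus, Jo, 23, 28, 32, 2005), (Gus, Jo, 23, 31, 32, 2005), (Gus, Jo, 23, 38, 32, 2005)}
π_{bid, year} gives {(17, 2005), (25, 2005), (28, 2005), (3, 2005), (30, 2005), (31, 2005), (38, 2005)}.
Difference: {(17, 2005), (25, 2005), (28, 2005), (3, 2005), (30, 2005), (31, 2005), (38, 2005)} with {(18, 2017), (19, 1983), (30, 1998), (34, 2010), (36, 1984), (38, 2004), (38, 2005), (39, 1987)} → {(17, 2005), (25, 2005), (28, 2005), (3, 2005), (30, 2005), (31, 2005)}

{(17, 2005), (25, 2005), (28, 2005), (3, 2005), (30, 2005), (31, 2005)}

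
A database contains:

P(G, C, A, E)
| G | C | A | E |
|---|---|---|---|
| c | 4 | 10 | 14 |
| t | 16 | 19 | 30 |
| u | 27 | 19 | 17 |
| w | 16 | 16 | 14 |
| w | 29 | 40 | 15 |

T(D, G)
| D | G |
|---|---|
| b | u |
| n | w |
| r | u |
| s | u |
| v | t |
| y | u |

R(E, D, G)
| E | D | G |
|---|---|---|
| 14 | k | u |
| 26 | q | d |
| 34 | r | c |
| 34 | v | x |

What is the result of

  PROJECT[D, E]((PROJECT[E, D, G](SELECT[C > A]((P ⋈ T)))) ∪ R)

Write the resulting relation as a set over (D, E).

Natural join on G: {(t, 16, 19, 30, v), (u, 27, 19, 17, b), (u, 27, 19, 17, r), (u, 27, 19, 17, s), (u, 27, 19, 17, y), (w, 16, 16, 14, n), (w, 29, 40, 15, n)}
Apply σ_{C > A}; surviving tuples: {(u, 27, 19, 17, b), (u, 27, 19, 17, r), (u, 27, 19, 17, s), (u, 27, 19, 17, y)}
Keep only column(s) E, D, G: {(17, b, u), (17, r, u), (17, s, u), (17, y, u)}
Set union of the two operands is {(14, k, u), (17, b, u), (17, r, u), (17, s, u), (17, y, u), (26, q, d), (34, r, c), (34, v, x)}.
Keep only column(s) D, E: {(b, 17), (k, 14), (q, 26), (r, 17), (r, 34), (s, 17), (v, 34), (y, 17)}

{(b, 17), (k, 14), (q, 26), (r, 17), (r, 34), (s, 17), (v, 34), (y, 17)}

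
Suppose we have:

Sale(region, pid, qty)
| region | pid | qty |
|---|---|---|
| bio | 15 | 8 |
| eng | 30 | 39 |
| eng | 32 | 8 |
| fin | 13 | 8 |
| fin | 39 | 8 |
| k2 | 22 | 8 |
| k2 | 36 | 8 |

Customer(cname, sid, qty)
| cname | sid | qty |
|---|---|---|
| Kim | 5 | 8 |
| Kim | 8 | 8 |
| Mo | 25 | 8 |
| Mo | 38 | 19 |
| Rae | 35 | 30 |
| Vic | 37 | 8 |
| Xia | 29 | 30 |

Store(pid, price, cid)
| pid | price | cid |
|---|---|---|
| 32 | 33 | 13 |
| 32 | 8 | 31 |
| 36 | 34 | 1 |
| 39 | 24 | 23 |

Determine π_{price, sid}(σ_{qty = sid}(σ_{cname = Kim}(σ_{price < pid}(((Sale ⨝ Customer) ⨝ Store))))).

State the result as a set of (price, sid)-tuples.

Natural join on qty: {(bio, 15, 8, Kim, 5), (bio, 15, 8, Kim, 8), (bio, 15, 8, Mo, 25), (bio, 15, 8, Vic, 37), (eng, 32, 8, Kim, 5), (eng, 32, 8, Kim, 8), (eng, 32, 8, Mo, 25), (eng, 32, 8, Vic, 37), (fin, 13, 8, Kim, 5), (fin, 13, 8, Kim, 8), (fin, 13, 8, Mo, 25), (fin, 13, 8, Vic, 37), (fin, 39, 8, Kim, 5), (fin, 39, 8, Kim, 8), (fin, 39, 8, Mo, 25), (fin, 39, 8, Vic, 37), (k2, 22, 8, Kim, 5), (k2, 22, 8, Kim, 8), (k2, 22, 8, Mo, 25), (k2, 22, 8, Vic, 37), (k2, 36, 8, Kim, 5), (k2, 36, 8, Kim, 8), (k2, 36, 8, Mo, 25), (k2, 36, 8, Vic, 37)}
Natural join on pid: {(eng, 32, 8, Kim, 5, 33, 13), (eng, 32, 8, Kim, 5, 8, 31), (eng, 32, 8, Kim, 8, 33, 13), (eng, 32, 8, Kim, 8, 8, 31), (eng, 32, 8, Mo, 25, 33, 13), (eng, 32, 8, Mo, 25, 8, 31), (eng, 32, 8, Vic, 37, 33, 13), (eng, 32, 8, Vic, 37, 8, 31), (fin, 39, 8, Kim, 5, 24, 23), (fin, 39, 8, Kim, 8, 24, 23), (fin, 39, 8, Mo, 25, 24, 23), (fin, 39, 8, Vic, 37, 24, 23), (k2, 36, 8, Kim, 5, 34, 1), (k2, 36, 8, Kim, 8, 34, 1), (k2, 36, 8, Mo, 25, 34, 1), (k2, 36, 8, Vic, 37, 34, 1)}
Filtering on price < pid leaves {(eng, 32, 8, Kim, 5, 8, 31), (eng, 32, 8, Kim, 8, 8, 31), (eng, 32, 8, Mo, 25, 8, 31), (eng, 32, 8, Vic, 37, 8, 31), (fin, 39, 8, Kim, 5, 24, 23), (fin, 39, 8, Kim, 8, 24, 23), (fin, 39, 8, Mo, 25, 24, 23), (fin, 39, 8, Vic, 37, 24, 23), (k2, 36, 8, Kim, 5, 34, 1), (k2, 36, 8, Kim, 8, 34, 1), (k2, 36, 8, Mo, 25, 34, 1), (k2, 36, 8, Vic, 37, 34, 1)}.
Filtering on cname = Kim leaves {(eng, 32, 8, Kim, 5, 8, 31), (eng, 32, 8, Kim, 8, 8, 31), (fin, 39, 8, Kim, 5, 24, 23), (fin, 39, 8, Kim, 8, 24, 23), (k2, 36, 8, Kim, 5, 34, 1), (k2, 36, 8, Kim, 8, 34, 1)}.
Filtering on qty = sid leaves {(eng, 32, 8, Kim, 8, 8, 31), (fin, 39, 8, Kim, 8, 24, 23), (k2, 36, 8, Kim, 8, 34, 1)}.
π_{price, sid} gives {(24, 8), (34, 8), (8, 8)}.

{(24, 8), (34, 8), (8, 8)}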